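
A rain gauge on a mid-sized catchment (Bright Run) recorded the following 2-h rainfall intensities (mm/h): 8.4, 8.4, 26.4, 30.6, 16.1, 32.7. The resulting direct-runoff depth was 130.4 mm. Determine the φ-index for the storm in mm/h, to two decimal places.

φ ≈ 10.15 mm/h

Only the 4 blocks with intensity above φ contribute runoff: 26.4, 30.6, 16.1, 32.7 mm/h.
Σ(I−φ)·Δt = d  ⇒  (26.4+30.6+16.1+32.7 − 4φ)·2 = 130.4
φ = (105.8 − 130.4/2) / 4 = 10.15 mm/h.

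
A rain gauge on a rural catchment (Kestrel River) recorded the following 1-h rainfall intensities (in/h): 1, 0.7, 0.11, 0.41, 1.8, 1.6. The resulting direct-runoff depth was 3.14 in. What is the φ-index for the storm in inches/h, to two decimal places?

Only the 4 blocks with intensity above φ contribute runoff: 1, 0.7, 1.8, 1.6 in/h.
Σ(I−φ)·Δt = d  ⇒  (1+0.7+1.8+1.6 − 4φ)·1 = 3.14
φ = (5.100 − 3.14/1) / 4 = 0.49 in/h.

φ ≈ 0.49 in/h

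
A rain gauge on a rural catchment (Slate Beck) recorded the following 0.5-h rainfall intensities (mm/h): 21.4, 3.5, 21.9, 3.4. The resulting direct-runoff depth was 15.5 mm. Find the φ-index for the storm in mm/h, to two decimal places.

φ ≈ 6.15 mm/h

Only the 2 blocks with intensity above φ contribute runoff: 21.4, 21.9 mm/h.
Σ(I−φ)·Δt = d  ⇒  (21.4+21.9 − 2φ)·0.5 = 15.5
φ = (43.30 − 15.5/0.5) / 2 = 6.15 mm/h.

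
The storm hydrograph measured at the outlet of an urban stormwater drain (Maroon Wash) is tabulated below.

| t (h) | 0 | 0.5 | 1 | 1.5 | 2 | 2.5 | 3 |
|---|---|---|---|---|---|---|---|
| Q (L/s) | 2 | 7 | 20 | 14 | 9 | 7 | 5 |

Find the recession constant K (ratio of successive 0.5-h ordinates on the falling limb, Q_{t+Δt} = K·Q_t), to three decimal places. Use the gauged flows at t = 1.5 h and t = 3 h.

Using the recession-limb readings at t = 1.5 h and t = 3 h: Q falls from 14 to 5 L/s over 3 intervals.
K = (Q₂/Q₁)^(1/3) = (5/14)^(1/3) = 0.709.

K ≈ 0.709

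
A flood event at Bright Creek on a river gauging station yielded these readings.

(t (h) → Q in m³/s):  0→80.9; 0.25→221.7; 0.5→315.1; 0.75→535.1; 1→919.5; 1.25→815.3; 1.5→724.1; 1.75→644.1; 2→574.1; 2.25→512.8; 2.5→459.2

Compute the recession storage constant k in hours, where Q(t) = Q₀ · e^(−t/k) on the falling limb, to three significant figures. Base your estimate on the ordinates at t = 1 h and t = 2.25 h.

k ≈ 2.14 h

On the falling limb, Q drops from 919.5 to 512.8 m³/s between t = 1 h and t = 2.25 h (Δt = 1.25 h).
k = −Δt / ln(Q₂/Q₁) = −1.25 / ln(512.8/919.5) = 2.14 h.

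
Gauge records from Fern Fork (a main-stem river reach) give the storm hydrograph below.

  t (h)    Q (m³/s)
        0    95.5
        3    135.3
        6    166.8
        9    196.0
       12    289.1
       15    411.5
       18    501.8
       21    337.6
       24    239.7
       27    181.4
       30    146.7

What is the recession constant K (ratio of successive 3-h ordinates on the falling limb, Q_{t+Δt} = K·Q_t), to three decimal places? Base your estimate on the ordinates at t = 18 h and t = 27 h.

Using the recession-limb readings at t = 18 h and t = 27 h: Q falls from 501.8 to 181.4 m³/s over 3 intervals.
K = (Q₂/Q₁)^(1/3) = (181.4/501.8)^(1/3) = 0.712.

K ≈ 0.712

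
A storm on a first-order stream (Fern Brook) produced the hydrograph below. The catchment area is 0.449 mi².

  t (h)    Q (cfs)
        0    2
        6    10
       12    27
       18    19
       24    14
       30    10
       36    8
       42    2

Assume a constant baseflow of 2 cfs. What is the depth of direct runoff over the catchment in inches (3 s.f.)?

d ≈ 1.57 in

Direct runoff: 0.0, 8.0, 25.0, 17.0, 12.0, 8.0, 6.0, 0.0 cfs; ΣQ_DR = 76.00 cfs.
V = ΣQ_DR · Δt = 76.00 × 21600 s = 1.642 × 10^6 ft³.
Over A = 0.449 mi², depth = V / A = 1.57 in.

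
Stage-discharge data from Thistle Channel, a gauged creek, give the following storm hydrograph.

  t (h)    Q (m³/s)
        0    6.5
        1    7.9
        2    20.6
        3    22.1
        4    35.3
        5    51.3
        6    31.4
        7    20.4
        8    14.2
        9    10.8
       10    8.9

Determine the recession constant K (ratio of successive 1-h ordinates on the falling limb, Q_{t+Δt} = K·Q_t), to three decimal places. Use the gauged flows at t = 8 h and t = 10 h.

K ≈ 0.792

Using the recession-limb readings at t = 8 h and t = 10 h: Q falls from 14.2 to 8.9 m³/s over 2 intervals.
K = (Q₂/Q₁)^(1/2) = (8.9/14.2)^(1/2) = 0.792.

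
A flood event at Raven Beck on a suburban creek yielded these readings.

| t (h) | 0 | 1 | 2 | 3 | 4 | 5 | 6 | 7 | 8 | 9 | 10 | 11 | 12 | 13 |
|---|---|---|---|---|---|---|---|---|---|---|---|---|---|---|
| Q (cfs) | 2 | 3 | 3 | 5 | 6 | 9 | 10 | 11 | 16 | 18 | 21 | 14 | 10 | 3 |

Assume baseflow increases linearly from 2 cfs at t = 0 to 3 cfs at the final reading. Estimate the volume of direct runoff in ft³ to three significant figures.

Direct-runoff ordinates (Q − Q_b): 0.00, 0.92, 0.85, 2.77, 3.69, 6.62, 7.54, 8.46, 13.38, 15.31, 18.23, 11.15, 7.08, 0.00 cfs.
ΣQ_DR = 96.00 cfs.
With Δt = 1 h = 3600 s, V = ΣQ_DR · Δt = 96.00 × 3600 = 3.46 × 10^5 ft³.

V ≈ 3.46 × 10^5 ft³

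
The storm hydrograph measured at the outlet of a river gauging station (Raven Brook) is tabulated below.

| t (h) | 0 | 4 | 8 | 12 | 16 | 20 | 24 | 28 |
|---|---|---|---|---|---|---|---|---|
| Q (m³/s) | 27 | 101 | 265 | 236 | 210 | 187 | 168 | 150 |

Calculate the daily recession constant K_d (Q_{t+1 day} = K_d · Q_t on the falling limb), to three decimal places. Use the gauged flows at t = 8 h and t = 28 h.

K_d ≈ 0.505

Between t = 8 h and t = 28 h the flow falls from 265 to 150 m³/s over 5×4 h = 20 h.
Per-interval ratio K = (150/265)^(1/5) = 0.8924; K_d = K^(24/4) = 0.505.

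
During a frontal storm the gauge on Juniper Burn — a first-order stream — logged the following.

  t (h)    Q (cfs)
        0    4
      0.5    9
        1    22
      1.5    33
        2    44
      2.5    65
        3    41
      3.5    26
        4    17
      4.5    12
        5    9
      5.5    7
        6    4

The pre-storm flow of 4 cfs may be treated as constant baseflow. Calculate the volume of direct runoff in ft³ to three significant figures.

V ≈ 4.34 × 10^5 ft³

Direct-runoff ordinates (Q − Q_b): 0.0, 5.0, 18.0, 29.0, 40.0, 61.0, 37.0, 22.0, 13.0, 8.0, 5.0, 3.0, 0.0 cfs.
ΣQ_DR = 241.0 cfs.
With Δt = 0.5 h = 1800 s, V = ΣQ_DR · Δt = 241.0 × 1800 = 4.34 × 10^5 ft³.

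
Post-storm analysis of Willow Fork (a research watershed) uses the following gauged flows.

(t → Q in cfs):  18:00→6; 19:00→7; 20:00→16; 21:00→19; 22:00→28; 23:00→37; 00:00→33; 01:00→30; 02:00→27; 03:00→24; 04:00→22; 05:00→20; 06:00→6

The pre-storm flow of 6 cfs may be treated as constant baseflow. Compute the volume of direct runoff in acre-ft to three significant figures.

Direct-runoff ordinates (Q − Q_b): 0.0, 1.0, 10.0, 13.0, 22.0, 31.0, 27.0, 24.0, 21.0, 18.0, 16.0, 14.0, 0.0 cfs.
ΣQ_DR = 197.0 cfs.
With Δt = 1 h = 3600 s, V = ΣQ_DR · Δt = 197.0 × 3600 = 7.09 × 10^5 ft³ = 16.3 acre-ft.

V ≈ 16.3 acre-ft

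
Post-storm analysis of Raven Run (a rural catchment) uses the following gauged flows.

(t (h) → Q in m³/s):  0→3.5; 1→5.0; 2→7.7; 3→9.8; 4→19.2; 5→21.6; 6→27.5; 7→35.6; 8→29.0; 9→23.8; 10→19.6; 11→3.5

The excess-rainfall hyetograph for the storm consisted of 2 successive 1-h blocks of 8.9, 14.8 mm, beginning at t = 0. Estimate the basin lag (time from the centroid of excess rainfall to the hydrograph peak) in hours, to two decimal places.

t_L ≈ 5.88 h

Centroid of excess rainfall: t_c = Σ P_i·t̄_i / ΣP_i = 1.1245 h (block centres at 0.5, 1.5 h).
Hydrograph peak occurs at t = 7 h, so basin lag t_L = 7 − 1.1245 = 5.88 h.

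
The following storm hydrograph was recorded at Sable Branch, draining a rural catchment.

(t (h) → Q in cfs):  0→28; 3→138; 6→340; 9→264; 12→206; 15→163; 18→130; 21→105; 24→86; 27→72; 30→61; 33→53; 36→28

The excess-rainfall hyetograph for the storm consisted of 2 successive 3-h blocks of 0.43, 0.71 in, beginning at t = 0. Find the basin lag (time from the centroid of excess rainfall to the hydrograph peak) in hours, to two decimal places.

Centroid of excess rainfall: t_c = Σ P_i·t̄_i / ΣP_i = 3.3684 h (block centres at 1.5, 4.5 h).
Hydrograph peak occurs at t = 6 h, so basin lag t_L = 6 − 3.3684 = 2.63 h.

t_L ≈ 2.63 h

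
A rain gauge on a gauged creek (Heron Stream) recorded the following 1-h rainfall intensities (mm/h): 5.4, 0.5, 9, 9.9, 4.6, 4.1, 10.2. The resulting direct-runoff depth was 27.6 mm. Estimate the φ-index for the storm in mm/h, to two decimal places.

φ ≈ 2.60 mm/h

Only the 6 blocks with intensity above φ contribute runoff: 5.4, 9, 9.9, 4.6, 4.1, 10.2 mm/h.
Σ(I−φ)·Δt = d  ⇒  (5.4+9+9.9+4.6+4.1+10.2 − 6φ)·1 = 27.6
φ = (43.20 − 27.6/1) / 6 = 2.60 mm/h.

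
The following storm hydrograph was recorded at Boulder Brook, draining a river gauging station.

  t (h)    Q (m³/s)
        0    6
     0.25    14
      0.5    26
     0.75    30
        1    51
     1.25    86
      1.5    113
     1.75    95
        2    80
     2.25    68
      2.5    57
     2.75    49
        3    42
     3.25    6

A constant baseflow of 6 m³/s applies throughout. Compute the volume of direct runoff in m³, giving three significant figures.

Direct-runoff ordinates (Q − Q_b): 0.0, 8.0, 20.0, 24.0, 45.0, 80.0, 107.0, 89.0, 74.0, 62.0, 51.0, 43.0, 36.0, 0.0 m³/s.
ΣQ_DR = 639.0 m³/s.
With Δt = 0.25 h = 900 s, V = ΣQ_DR · Δt = 639.0 × 900 = 5.75 × 10^5 m³.

V ≈ 5.75 × 10^5 m³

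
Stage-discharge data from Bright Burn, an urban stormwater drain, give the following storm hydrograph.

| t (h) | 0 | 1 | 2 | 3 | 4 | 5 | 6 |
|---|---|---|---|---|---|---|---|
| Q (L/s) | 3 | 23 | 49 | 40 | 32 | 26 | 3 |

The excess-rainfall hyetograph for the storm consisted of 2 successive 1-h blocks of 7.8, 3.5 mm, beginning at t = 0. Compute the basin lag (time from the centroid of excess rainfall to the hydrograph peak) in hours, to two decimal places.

Centroid of excess rainfall: t_c = Σ P_i·t̄_i / ΣP_i = 0.8097 h (block centres at 0.5, 1.5 h).
Hydrograph peak occurs at t = 2 h, so basin lag t_L = 2 − 0.8097 = 1.19 h.

t_L ≈ 1.19 h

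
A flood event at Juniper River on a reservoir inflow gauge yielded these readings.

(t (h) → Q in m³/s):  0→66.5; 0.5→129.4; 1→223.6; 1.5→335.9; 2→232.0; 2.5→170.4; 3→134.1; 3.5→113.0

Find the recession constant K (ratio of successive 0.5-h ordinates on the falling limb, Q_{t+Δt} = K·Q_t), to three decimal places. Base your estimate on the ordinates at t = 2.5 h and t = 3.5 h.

Using the recession-limb readings at t = 2.5 h and t = 3.5 h: Q falls from 170.4 to 113.0 m³/s over 2 intervals.
K = (Q₂/Q₁)^(1/2) = (113.0/170.4)^(1/2) = 0.814.

K ≈ 0.814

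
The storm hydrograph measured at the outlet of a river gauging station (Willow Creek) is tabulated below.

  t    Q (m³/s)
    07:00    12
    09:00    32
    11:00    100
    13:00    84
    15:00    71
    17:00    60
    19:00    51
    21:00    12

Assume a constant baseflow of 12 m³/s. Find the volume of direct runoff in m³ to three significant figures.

Direct-runoff ordinates (Q − Q_b): 0.0, 20.0, 88.0, 72.0, 59.0, 48.0, 39.0, 0.0 m³/s.
ΣQ_DR = 326.0 m³/s.
With Δt = 2 h = 7200 s, V = ΣQ_DR · Δt = 326.0 × 7200 = 2.35 × 10^6 m³.

V ≈ 2.35 × 10^6 m³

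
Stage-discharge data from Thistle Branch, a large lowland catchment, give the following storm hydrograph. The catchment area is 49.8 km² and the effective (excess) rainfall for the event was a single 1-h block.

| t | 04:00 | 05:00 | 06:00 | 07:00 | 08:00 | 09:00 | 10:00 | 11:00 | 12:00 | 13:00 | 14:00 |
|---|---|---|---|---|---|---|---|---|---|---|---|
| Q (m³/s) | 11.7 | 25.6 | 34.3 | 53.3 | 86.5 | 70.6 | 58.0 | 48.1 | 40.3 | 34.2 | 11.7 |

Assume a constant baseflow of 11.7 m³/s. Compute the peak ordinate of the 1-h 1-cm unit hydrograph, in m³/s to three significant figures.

U_p ≈ 29.9 m³/s

Direct runoff: 0.0, 13.9, 22.6, 41.6, 74.8, 58.9, 46.3, 36.4, 28.6, 22.5, 0.0 m³/s; ΣQ_DR = 345.6 m³/s, peak = 74.8 m³/s.
Runoff depth d = ΣQ_DR·Δt / A = 345.6 × 3600 / (49.8 km²) = 24.98 mm.
The 1-cm UH is the DRH scaled by (10 mm)/d, so U_p = 74.8 × 10/24.98 = 29.9 m³/s.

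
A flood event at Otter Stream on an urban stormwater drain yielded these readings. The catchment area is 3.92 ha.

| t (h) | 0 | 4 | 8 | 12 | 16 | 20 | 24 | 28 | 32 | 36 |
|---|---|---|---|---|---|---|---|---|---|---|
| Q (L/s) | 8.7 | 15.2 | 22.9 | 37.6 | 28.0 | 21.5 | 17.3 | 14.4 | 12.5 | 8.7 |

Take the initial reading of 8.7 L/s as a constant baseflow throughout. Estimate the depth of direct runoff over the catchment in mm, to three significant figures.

d ≈ 36.7 mm

Direct runoff: 0.0, 6.5, 14.2, 28.9, 19.3, 12.8, 8.6, 5.7, 3.8, 0.0 L/s; ΣQ_DR = 99.80 L/s.
V = ΣQ_DR · Δt = 99.80 × 14400 s = 1.437 × 10^6 L.
Over A = 3.92 ha, depth = V / A = 36.7 mm.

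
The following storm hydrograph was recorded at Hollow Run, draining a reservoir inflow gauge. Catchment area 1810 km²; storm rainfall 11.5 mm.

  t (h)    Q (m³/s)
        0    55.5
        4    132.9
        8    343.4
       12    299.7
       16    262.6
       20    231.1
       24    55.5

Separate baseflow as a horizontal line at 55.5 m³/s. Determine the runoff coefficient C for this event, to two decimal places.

C ≈ 0.69

ΣQ_DR = 992.2 m³/s; V = ΣQ_DR·Δt = 1.429 × 10^7 m³.
Runoff depth d = V / A = 7.894 mm.
C = d / P = 7.894 / 11.5 = 0.69.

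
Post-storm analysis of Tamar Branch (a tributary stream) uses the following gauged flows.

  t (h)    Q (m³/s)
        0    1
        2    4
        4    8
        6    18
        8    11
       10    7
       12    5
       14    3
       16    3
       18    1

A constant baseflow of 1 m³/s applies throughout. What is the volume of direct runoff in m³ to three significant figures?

Direct-runoff ordinates (Q − Q_b): 0.0, 3.0, 7.0, 17.0, 10.0, 6.0, 4.0, 2.0, 2.0, 0.0 m³/s.
ΣQ_DR = 51.00 m³/s.
With Δt = 2 h = 7200 s, V = ΣQ_DR · Δt = 51.00 × 7200 = 3.67 × 10^5 m³.

V ≈ 3.67 × 10^5 m³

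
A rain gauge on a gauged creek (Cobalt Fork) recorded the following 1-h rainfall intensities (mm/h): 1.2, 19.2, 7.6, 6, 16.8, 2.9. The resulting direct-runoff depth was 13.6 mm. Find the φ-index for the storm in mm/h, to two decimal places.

φ ≈ 11.20 mm/h

Only the 2 blocks with intensity above φ contribute runoff: 19.2, 16.8 mm/h.
Σ(I−φ)·Δt = d  ⇒  (19.2+16.8 − 2φ)·1 = 13.6
φ = (36.00 − 13.6/1) / 2 = 11.20 mm/h.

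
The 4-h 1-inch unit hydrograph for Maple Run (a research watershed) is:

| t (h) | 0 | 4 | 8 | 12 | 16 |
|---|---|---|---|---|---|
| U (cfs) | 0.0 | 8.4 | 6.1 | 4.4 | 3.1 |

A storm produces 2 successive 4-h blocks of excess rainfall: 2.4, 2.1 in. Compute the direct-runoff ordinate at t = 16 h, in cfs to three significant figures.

Q ≈ 16.7 cfs

By discrete convolution, Q_j = Σ (P_i / 1 in) · U_{j−i}.
At t = 16 h (j=4): Q = (2.4/1)·3.1 + (2.1/1)·4.4 = 16.7 cfs.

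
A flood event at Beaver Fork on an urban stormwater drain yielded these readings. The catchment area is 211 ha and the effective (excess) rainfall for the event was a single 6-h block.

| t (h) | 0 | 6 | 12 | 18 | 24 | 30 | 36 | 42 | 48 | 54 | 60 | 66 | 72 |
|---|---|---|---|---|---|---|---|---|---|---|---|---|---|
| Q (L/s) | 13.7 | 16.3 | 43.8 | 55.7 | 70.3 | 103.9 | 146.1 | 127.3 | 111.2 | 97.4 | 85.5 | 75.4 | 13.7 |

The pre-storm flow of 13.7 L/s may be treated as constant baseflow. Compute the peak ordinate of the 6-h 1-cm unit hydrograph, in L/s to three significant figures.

Direct runoff: 0.0, 2.6, 30.1, 42.0, 56.6, 90.2, 132.4, 113.6, 97.5, 83.7, 71.8, 61.7, 0.0 L/s; ΣQ_DR = 782.2 L/s, peak = 132.4 L/s.
Runoff depth d = ΣQ_DR·Δt / A = 782.2 × 21600 / (211 ha) = 8.007 mm.
The 1-cm UH is the DRH scaled by (10 mm)/d, so U_p = 132.4 × 10/8.007 = 165 L/s.

U_p ≈ 165 L/s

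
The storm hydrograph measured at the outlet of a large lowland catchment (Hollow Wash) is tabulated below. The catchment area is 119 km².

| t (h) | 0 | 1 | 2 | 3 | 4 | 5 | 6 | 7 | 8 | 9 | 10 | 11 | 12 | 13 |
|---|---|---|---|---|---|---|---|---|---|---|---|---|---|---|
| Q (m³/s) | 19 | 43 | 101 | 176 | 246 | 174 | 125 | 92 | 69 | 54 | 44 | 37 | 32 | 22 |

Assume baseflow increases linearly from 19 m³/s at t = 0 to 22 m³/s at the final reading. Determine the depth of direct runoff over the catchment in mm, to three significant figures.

Direct runoff: 0.00, 23.77, 81.54, 156.31, 226.08, 153.85, 104.62, 71.38, 48.15, 32.92, 22.69, 15.46, 10.23, 0.00 m³/s; ΣQ_DR = 947.0 m³/s.
V = ΣQ_DR · Δt = 947.0 × 3600 s = 3.409 × 10^6 m³.
Over A = 119 km², depth = V / A = 28.6 mm.

d ≈ 28.6 mm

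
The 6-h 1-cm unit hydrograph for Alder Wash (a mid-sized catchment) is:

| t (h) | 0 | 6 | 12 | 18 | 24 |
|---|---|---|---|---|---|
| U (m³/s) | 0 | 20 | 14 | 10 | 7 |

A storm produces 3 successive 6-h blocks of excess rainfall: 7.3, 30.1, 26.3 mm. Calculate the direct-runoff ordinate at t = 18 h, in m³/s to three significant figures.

By discrete convolution, Q_j = Σ (P_i / 10 mm) · U_{j−i}.
At t = 18 h (j=3): Q = (7.3/10)·10 + (30.1/10)·14 + (26.3/10)·20 = 102 m³/s.

Q ≈ 102 m³/s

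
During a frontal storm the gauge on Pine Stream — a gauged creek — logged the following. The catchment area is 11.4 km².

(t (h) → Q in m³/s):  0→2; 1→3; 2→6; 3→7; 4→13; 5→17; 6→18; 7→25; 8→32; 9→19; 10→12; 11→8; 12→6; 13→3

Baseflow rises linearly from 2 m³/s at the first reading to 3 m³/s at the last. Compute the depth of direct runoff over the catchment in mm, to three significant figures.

Direct runoff: 0.00, 0.92, 3.85, 4.77, 10.69, 14.62, 15.54, 22.46, 29.38, 16.31, 9.23, 5.15, 3.08, 0.00 m³/s; ΣQ_DR = 136.0 m³/s.
V = ΣQ_DR · Δt = 136.0 × 3600 s = 4.896 × 10^5 m³.
Over A = 11.4 km², depth = V / A = 42.9 mm.

d ≈ 42.9 mm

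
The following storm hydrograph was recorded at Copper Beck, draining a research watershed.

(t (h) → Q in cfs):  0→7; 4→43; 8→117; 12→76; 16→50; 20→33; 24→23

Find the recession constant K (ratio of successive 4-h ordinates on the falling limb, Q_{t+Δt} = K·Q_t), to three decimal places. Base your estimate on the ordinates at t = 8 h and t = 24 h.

K ≈ 0.666

Using the recession-limb readings at t = 8 h and t = 24 h: Q falls from 117 to 23 cfs over 4 intervals.
K = (Q₂/Q₁)^(1/4) = (23/117)^(1/4) = 0.666.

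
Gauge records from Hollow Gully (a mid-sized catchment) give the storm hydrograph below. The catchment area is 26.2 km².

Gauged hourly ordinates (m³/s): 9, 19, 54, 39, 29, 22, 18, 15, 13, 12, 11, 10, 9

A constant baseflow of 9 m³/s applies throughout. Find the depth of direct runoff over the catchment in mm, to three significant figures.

d ≈ 19.6 mm

Direct runoff: 0.0, 10.0, 45.0, 30.0, 20.0, 13.0, 9.0, 6.0, 4.0, 3.0, 2.0, 1.0, 0.0 m³/s; ΣQ_DR = 143.0 m³/s.
V = ΣQ_DR · Δt = 143.0 × 3600 s = 5.148 × 10^5 m³.
Over A = 26.2 km², depth = V / A = 19.6 mm.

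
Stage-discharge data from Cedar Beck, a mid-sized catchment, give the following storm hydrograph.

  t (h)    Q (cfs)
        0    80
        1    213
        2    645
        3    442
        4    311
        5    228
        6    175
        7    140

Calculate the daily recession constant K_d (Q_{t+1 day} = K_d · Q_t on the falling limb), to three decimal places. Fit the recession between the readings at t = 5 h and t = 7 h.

K_d ≈ 0.003

Between t = 5 h and t = 7 h the flow falls from 228 to 140 cfs over 2×1 h = 2 h.
Per-interval ratio K = (140/228)^(1/2) = 0.7836; K_d = K^(24/1) = 0.003.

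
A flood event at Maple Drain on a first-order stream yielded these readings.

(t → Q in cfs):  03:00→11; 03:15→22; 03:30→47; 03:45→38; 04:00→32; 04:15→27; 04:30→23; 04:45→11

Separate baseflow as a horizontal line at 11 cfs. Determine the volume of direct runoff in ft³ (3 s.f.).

Direct-runoff ordinates (Q − Q_b): 0.0, 11.0, 36.0, 27.0, 21.0, 16.0, 12.0, 0.0 cfs.
ΣQ_DR = 123.0 cfs.
With Δt = 0.25 h = 900 s, V = ΣQ_DR · Δt = 123.0 × 900 = 1.11 × 10^5 ft³.

V ≈ 1.11 × 10^5 ft³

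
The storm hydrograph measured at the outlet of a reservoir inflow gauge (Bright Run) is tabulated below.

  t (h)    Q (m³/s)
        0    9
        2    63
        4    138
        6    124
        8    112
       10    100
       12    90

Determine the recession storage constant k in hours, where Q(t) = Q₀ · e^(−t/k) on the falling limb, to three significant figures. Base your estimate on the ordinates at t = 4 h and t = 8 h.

On the falling limb, Q drops from 138 to 112 m³/s between t = 4 h and t = 8 h (Δt = 4 h).
k = −Δt / ln(Q₂/Q₁) = −4 / ln(112/138) = 19.2 h.

k ≈ 19.2 h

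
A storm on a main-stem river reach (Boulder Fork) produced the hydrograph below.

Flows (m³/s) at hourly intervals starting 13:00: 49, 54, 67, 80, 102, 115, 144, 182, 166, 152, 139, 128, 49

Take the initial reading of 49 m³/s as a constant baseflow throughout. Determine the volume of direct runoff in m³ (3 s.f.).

Direct-runoff ordinates (Q − Q_b): 0.0, 5.0, 18.0, 31.0, 53.0, 66.0, 95.0, 133.0, 117.0, 103.0, 90.0, 79.0, 0.0 m³/s.
ΣQ_DR = 790.0 m³/s.
With Δt = 1 h = 3600 s, V = ΣQ_DR · Δt = 790.0 × 3600 = 2.84 × 10^6 m³.

V ≈ 2.84 × 10^6 m³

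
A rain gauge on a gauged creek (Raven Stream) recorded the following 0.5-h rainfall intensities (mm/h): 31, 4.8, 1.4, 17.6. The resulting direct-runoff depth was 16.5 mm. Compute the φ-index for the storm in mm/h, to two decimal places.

Only the 2 blocks with intensity above φ contribute runoff: 31, 17.6 mm/h.
Σ(I−φ)·Δt = d  ⇒  (31+17.6 − 2φ)·0.5 = 16.5
φ = (48.60 − 16.5/0.5) / 2 = 7.80 mm/h.

φ ≈ 7.80 mm/h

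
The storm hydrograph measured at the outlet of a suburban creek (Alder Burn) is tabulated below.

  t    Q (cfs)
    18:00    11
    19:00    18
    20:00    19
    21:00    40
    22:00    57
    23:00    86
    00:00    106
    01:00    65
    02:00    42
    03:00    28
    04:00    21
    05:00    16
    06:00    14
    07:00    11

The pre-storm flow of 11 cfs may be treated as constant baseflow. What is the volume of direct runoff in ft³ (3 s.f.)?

Direct-runoff ordinates (Q − Q_b): 0.0, 7.0, 8.0, 29.0, 46.0, 75.0, 95.0, 54.0, 31.0, 17.0, 10.0, 5.0, 3.0, 0.0 cfs.
ΣQ_DR = 380.0 cfs.
With Δt = 1 h = 3600 s, V = ΣQ_DR · Δt = 380.0 × 3600 = 1.37 × 10^6 ft³.

V ≈ 1.37 × 10^6 ft³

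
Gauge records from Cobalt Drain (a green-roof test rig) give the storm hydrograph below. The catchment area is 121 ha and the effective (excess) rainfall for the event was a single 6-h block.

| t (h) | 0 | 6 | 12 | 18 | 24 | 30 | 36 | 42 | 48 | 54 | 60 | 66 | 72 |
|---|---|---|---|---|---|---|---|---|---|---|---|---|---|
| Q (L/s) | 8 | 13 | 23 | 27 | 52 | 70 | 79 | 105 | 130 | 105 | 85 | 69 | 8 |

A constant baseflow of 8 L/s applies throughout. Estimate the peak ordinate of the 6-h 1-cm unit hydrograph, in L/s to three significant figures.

Direct runoff: 0.0, 5.0, 15.0, 19.0, 44.0, 62.0, 71.0, 97.0, 122.0, 97.0, 77.0, 61.0, 0.0 L/s; ΣQ_DR = 670.0 L/s, peak = 122.0 L/s.
Runoff depth d = ΣQ_DR·Δt / A = 670.0 × 21600 / (121 ha) = 11.96 mm.
The 1-cm UH is the DRH scaled by (10 mm)/d, so U_p = 122.0 × 10/11.96 = 102 L/s.

U_p ≈ 102 L/s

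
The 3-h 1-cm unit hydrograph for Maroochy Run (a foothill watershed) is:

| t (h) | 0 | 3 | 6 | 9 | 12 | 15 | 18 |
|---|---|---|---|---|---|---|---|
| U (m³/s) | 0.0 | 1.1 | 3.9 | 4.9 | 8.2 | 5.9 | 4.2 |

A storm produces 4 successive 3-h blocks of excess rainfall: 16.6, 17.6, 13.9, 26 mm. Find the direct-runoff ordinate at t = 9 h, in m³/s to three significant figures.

Q ≈ 16.5 m³/s

By discrete convolution, Q_j = Σ (P_i / 10 mm) · U_{j−i}.
At t = 9 h (j=3): Q = (16.6/10)·4.9 + (17.6/10)·3.9 + (13.9/10)·1.1 + (26/10)·0.0 = 16.5 m³/s.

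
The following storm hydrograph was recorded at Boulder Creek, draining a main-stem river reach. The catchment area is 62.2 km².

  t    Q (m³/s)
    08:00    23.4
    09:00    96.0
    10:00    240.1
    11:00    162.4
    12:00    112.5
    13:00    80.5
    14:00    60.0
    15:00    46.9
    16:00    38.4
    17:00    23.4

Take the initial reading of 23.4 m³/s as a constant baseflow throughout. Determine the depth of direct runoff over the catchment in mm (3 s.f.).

d ≈ 37.6 mm

Direct runoff: 0.0, 72.6, 216.7, 139.0, 89.1, 57.1, 36.6, 23.5, 15.0, 0.0 m³/s; ΣQ_DR = 649.6 m³/s.
V = ΣQ_DR · Δt = 649.6 × 3600 s = 2.339 × 10^6 m³.
Over A = 62.2 km², depth = V / A = 37.6 mm.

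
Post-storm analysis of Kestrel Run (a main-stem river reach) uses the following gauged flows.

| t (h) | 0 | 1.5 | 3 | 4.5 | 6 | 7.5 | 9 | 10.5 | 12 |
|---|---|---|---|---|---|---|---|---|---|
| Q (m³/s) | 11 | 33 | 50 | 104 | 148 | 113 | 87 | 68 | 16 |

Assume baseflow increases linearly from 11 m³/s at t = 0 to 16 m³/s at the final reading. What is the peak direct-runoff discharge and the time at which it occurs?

Q_p = 134.50 m³/s at t = 6 h

Subtracting baseflow gives direct-runoff ordinates: 0.00, 21.38, 37.75, 91.12, 134.50, 98.88, 72.25, 52.62, 0.00 m³/s.
The maximum is 134.50 m³/s, occurring at the reading for t = 6 h.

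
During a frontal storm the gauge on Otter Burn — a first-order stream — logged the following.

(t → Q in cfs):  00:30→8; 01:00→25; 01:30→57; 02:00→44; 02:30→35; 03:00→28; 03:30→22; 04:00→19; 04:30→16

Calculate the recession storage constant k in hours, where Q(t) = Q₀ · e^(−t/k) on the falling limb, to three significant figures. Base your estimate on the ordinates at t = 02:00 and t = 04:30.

On the falling limb, Q drops from 44 to 16 cfs between t = 02:00 and t = 04:30 (Δt = 2.5 h).
k = −Δt / ln(Q₂/Q₁) = −2.5 / ln(16/44) = 2.47 h.

k ≈ 2.47 h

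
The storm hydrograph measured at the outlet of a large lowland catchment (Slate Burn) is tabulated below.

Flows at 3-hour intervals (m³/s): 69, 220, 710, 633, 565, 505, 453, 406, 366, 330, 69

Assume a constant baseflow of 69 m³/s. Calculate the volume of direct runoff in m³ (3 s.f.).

V ≈ 3.85 × 10^7 m³

Direct-runoff ordinates (Q − Q_b): 0.0, 151.0, 641.0, 564.0, 496.0, 436.0, 384.0, 337.0, 297.0, 261.0, 0.0 m³/s.
ΣQ_DR = 3567 m³/s.
With Δt = 3 h = 10800 s, V = ΣQ_DR · Δt = 3567 × 10800 = 3.85 × 10^7 m³.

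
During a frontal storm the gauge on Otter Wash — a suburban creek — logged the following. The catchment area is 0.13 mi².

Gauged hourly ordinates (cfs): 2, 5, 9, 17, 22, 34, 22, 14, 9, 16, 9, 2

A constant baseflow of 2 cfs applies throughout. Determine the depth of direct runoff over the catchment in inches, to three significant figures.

d ≈ 1.63 in

Direct runoff: 0.0, 3.0, 7.0, 15.0, 20.0, 32.0, 20.0, 12.0, 7.0, 14.0, 7.0, 0.0 cfs; ΣQ_DR = 137.0 cfs.
V = ΣQ_DR · Δt = 137.0 × 3600 s = 4.932 × 10^5 ft³.
Over A = 0.13 mi², depth = V / A = 1.63 in.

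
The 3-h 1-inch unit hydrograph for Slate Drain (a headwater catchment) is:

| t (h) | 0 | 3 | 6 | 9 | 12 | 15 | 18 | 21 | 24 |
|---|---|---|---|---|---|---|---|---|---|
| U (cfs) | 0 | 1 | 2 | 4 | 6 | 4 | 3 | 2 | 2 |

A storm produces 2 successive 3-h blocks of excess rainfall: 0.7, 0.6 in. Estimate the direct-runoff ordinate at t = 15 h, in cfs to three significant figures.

By discrete convolution, Q_j = Σ (P_i / 1 in) · U_{j−i}.
At t = 15 h (j=5): Q = (0.7/1)·4 + (0.6/1)·6 = 6.40 cfs.

Q ≈ 6.40 cfs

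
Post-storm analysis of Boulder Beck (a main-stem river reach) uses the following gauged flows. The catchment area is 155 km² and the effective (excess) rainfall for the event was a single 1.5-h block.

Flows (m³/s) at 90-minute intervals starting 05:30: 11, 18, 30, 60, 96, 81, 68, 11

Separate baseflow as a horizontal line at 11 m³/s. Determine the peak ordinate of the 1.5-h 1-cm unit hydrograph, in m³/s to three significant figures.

Direct runoff: 0.0, 7.0, 19.0, 49.0, 85.0, 70.0, 57.0, 0.0 m³/s; ΣQ_DR = 287.0 m³/s, peak = 85.0 m³/s.
Runoff depth d = ΣQ_DR·Δt / A = 287.0 × 5400 / (155 km²) = 9.999 mm.
The 1-cm UH is the DRH scaled by (10 mm)/d, so U_p = 85.0 × 10/9.999 = 85.0 m³/s.

U_p ≈ 85.0 m³/s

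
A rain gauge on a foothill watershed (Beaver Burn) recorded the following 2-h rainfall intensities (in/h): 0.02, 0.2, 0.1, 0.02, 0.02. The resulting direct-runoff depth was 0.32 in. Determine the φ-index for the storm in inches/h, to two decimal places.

Only the 2 blocks with intensity above φ contribute runoff: 0.2, 0.1 in/h.
Σ(I−φ)·Δt = d  ⇒  (0.2+0.1 − 2φ)·2 = 0.32
φ = (0.3000 − 0.32/2) / 2 = 0.07 in/h.

φ ≈ 0.07 in/h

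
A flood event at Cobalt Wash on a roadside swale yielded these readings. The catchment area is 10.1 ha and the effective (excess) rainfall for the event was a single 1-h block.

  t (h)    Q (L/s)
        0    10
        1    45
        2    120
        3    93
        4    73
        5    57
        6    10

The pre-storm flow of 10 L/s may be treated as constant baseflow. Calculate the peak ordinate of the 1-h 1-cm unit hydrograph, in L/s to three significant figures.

Direct runoff: 0.0, 35.0, 110.0, 83.0, 63.0, 47.0, 0.0 L/s; ΣQ_DR = 338.0 L/s, peak = 110.0 L/s.
Runoff depth d = ΣQ_DR·Δt / A = 338.0 × 3600 / (10.1 ha) = 12.05 mm.
The 1-cm UH is the DRH scaled by (10 mm)/d, so U_p = 110.0 × 10/12.05 = 91.3 L/s.

U_p ≈ 91.3 L/s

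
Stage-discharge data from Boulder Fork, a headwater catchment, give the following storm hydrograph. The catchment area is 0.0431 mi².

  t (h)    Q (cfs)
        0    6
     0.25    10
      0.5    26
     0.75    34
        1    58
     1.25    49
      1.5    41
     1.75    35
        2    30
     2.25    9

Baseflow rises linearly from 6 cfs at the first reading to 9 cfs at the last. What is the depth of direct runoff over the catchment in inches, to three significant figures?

Direct runoff: 0.00, 3.67, 19.33, 27.00, 50.67, 41.33, 33.00, 26.67, 21.33, 0.00 cfs; ΣQ_DR = 223.0 cfs.
V = ΣQ_DR · Δt = 223.0 × 900 s = 2.007 × 10^5 ft³.
Over A = 0.0431 mi², depth = V / A = 2.00 in.

d ≈ 2.00 in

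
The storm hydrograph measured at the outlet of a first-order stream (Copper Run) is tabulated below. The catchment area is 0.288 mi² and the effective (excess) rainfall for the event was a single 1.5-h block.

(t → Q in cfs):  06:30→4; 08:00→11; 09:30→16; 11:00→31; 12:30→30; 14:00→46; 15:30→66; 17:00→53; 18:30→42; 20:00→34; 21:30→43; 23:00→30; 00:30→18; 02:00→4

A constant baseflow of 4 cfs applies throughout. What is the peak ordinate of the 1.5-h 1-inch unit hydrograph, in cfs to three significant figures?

Direct runoff: 0.0, 7.0, 12.0, 27.0, 26.0, 42.0, 62.0, 49.0, 38.0, 30.0, 39.0, 26.0, 14.0, 0.0 cfs; ΣQ_DR = 372.0 cfs, peak = 62.0 cfs.
Runoff depth d = ΣQ_DR·Δt / A = 372.0 × 5400 / (0.288 mi²) = 3.002 in.
The 1-inch UH is the DRH scaled by (1 in)/d, so U_p = 62.0 × 1/3.002 = 20.7 cfs.

U_p ≈ 20.7 cfs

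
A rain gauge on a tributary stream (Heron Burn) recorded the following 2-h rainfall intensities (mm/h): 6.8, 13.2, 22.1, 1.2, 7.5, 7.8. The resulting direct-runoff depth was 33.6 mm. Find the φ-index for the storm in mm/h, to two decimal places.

φ ≈ 9.25 mm/h

Only the 2 blocks with intensity above φ contribute runoff: 13.2, 22.1 mm/h.
Σ(I−φ)·Δt = d  ⇒  (13.2+22.1 − 2φ)·2 = 33.6
φ = (35.30 − 33.6/2) / 2 = 9.25 mm/h.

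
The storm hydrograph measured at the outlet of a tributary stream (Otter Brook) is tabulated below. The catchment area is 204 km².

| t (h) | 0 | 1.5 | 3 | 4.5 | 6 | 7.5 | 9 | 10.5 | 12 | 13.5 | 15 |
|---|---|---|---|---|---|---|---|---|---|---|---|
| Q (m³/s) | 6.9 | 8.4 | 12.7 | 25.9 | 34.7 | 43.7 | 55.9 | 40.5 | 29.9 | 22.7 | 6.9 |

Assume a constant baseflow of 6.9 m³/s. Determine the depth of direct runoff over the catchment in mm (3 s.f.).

Direct runoff: 0.0, 1.5, 5.8, 19.0, 27.8, 36.8, 49.0, 33.6, 23.0, 15.8, 0.0 m³/s; ΣQ_DR = 212.3 m³/s.
V = ΣQ_DR · Δt = 212.3 × 5400 s = 1.146 × 10^6 m³.
Over A = 204 km², depth = V / A = 5.62 mm.

d ≈ 5.62 mm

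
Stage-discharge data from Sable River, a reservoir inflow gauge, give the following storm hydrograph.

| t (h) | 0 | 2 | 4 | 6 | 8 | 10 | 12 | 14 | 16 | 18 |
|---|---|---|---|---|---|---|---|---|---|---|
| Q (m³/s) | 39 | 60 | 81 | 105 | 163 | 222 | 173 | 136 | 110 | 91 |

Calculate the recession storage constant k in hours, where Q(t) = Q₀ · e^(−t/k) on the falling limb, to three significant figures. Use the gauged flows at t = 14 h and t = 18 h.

k ≈ 9.96 h

On the falling limb, Q drops from 136 to 91 m³/s between t = 14 h and t = 18 h (Δt = 4 h).
k = −Δt / ln(Q₂/Q₁) = −4 / ln(91/136) = 9.96 h.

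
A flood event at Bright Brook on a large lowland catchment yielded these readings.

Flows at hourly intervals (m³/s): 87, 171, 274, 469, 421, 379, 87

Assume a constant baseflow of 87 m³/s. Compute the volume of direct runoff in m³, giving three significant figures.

V ≈ 4.60 × 10^6 m³

Direct-runoff ordinates (Q − Q_b): 0.0, 84.0, 187.0, 382.0, 334.0, 292.0, 0.0 m³/s.
ΣQ_DR = 1279 m³/s.
With Δt = 1 h = 3600 s, V = ΣQ_DR · Δt = 1279 × 3600 = 4.60 × 10^6 m³.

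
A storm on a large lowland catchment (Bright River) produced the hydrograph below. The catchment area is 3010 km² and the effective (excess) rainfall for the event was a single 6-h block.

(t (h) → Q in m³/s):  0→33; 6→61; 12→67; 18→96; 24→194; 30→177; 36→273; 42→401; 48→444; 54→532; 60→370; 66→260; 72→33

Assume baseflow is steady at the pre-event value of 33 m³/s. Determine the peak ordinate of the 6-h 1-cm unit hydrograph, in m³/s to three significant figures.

Direct runoff: 0.0, 28.0, 34.0, 63.0, 161.0, 144.0, 240.0, 368.0, 411.0, 499.0, 337.0, 227.0, 0.0 m³/s; ΣQ_DR = 2512 m³/s, peak = 499.0 m³/s.
Runoff depth d = ΣQ_DR·Δt / A = 2512 × 21600 / (3010 km²) = 18.03 mm.
The 1-cm UH is the DRH scaled by (10 mm)/d, so U_p = 499.0 × 10/18.03 = 277 m³/s.

U_p ≈ 277 m³/s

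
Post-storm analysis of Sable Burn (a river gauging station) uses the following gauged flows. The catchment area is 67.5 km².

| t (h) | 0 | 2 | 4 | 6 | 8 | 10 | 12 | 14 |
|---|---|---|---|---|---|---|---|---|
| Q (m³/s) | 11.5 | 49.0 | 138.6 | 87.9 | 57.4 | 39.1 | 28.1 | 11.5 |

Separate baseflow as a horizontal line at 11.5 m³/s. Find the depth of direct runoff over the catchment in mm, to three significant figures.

d ≈ 35.3 mm

Direct runoff: 0.0, 37.5, 127.1, 76.4, 45.9, 27.6, 16.6, 0.0 m³/s; ΣQ_DR = 331.1 m³/s.
V = ΣQ_DR · Δt = 331.1 × 7200 s = 2.384 × 10^6 m³.
Over A = 67.5 km², depth = V / A = 35.3 mm.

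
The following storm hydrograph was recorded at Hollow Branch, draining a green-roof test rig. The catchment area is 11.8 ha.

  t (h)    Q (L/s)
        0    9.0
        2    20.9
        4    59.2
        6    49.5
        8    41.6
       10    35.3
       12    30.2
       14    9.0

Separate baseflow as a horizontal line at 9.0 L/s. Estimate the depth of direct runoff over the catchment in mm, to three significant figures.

d ≈ 11.1 mm

Direct runoff: 0.0, 11.9, 50.2, 40.5, 32.6, 26.3, 21.2, 0.0 L/s; ΣQ_DR = 182.7 L/s.
V = ΣQ_DR · Δt = 182.7 × 7200 s = 1.315 × 10^6 L.
Over A = 11.8 ha, depth = V / A = 11.1 mm.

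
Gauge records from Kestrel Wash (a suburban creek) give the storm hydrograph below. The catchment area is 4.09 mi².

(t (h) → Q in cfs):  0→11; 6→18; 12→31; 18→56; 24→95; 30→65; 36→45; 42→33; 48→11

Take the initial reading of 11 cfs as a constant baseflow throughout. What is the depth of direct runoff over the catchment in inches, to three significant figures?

Direct runoff: 0.0, 7.0, 20.0, 45.0, 84.0, 54.0, 34.0, 22.0, 0.0 cfs; ΣQ_DR = 266.0 cfs.
V = ΣQ_DR · Δt = 266.0 × 21600 s = 5.746 × 10^6 ft³.
Over A = 4.09 mi², depth = V / A = 0.605 in.

d ≈ 0.605 in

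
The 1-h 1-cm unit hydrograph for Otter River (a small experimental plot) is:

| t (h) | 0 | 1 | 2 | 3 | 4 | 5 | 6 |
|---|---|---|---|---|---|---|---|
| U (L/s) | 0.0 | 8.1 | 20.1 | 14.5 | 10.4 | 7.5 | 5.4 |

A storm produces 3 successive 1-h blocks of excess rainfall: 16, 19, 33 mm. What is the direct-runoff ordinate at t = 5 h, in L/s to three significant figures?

By discrete convolution, Q_j = Σ (P_i / 10 mm) · U_{j−i}.
At t = 5 h (j=5): Q = (16/10)·7.5 + (19/10)·10.4 + (33/10)·14.5 = 79.6 L/s.

Q ≈ 79.6 L/s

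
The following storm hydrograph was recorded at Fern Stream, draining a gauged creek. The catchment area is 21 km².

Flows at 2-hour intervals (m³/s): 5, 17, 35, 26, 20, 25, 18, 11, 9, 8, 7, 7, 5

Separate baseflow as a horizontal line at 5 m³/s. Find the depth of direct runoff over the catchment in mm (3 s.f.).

d ≈ 43.9 mm

Direct runoff: 0.0, 12.0, 30.0, 21.0, 15.0, 20.0, 13.0, 6.0, 4.0, 3.0, 2.0, 2.0, 0.0 m³/s; ΣQ_DR = 128.0 m³/s.
V = ΣQ_DR · Δt = 128.0 × 7200 s = 9.216 × 10^5 m³.
Over A = 21 km², depth = V / A = 43.9 mm.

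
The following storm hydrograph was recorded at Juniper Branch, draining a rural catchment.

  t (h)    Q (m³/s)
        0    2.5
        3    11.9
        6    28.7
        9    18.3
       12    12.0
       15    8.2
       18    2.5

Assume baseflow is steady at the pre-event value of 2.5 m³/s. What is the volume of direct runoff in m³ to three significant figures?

Direct-runoff ordinates (Q − Q_b): 0.0, 9.4, 26.2, 15.8, 9.5, 5.7, 0.0 m³/s.
ΣQ_DR = 66.60 m³/s.
With Δt = 3 h = 10800 s, V = ΣQ_DR · Δt = 66.60 × 10800 = 7.19 × 10^5 m³.

V ≈ 7.19 × 10^5 m³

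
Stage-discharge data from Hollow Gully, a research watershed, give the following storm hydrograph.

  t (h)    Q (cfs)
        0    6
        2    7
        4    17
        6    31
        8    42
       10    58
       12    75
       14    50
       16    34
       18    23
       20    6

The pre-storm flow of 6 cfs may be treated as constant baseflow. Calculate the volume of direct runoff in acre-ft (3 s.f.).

V ≈ 46.8 acre-ft

Direct-runoff ordinates (Q − Q_b): 0.0, 1.0, 11.0, 25.0, 36.0, 52.0, 69.0, 44.0, 28.0, 17.0, 0.0 cfs.
ΣQ_DR = 283.0 cfs.
With Δt = 2 h = 7200 s, V = ΣQ_DR · Δt = 283.0 × 7200 = 2.04 × 10^6 ft³ = 46.8 acre-ft.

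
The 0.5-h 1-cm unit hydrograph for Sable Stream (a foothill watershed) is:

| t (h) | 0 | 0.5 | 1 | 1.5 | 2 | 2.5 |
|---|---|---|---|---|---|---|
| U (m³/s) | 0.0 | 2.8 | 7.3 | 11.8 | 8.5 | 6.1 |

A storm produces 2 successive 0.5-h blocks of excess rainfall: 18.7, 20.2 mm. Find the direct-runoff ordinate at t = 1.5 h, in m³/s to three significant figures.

Q ≈ 36.8 m³/s

By discrete convolution, Q_j = Σ (P_i / 10 mm) · U_{j−i}.
At t = 1.5 h (j=3): Q = (18.7/10)·11.8 + (20.2/10)·7.3 = 36.8 m³/s.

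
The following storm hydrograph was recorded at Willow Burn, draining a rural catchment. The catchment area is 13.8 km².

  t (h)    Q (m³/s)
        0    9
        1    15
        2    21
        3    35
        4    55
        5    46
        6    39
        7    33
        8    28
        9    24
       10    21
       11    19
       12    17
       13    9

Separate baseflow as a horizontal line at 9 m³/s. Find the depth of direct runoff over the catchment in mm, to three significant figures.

Direct runoff: 0.0, 6.0, 12.0, 26.0, 46.0, 37.0, 30.0, 24.0, 19.0, 15.0, 12.0, 10.0, 8.0, 0.0 m³/s; ΣQ_DR = 245.0 m³/s.
V = ΣQ_DR · Δt = 245.0 × 3600 s = 8.820 × 10^5 m³.
Over A = 13.8 km², depth = V / A = 63.9 mm.

d ≈ 63.9 mm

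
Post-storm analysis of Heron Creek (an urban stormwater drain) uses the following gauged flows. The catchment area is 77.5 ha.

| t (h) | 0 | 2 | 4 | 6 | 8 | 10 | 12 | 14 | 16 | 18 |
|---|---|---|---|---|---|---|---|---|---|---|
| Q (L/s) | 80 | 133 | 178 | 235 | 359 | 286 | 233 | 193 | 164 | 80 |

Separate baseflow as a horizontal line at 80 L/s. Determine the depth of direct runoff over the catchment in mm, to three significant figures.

Direct runoff: 0.0, 53.0, 98.0, 155.0, 279.0, 206.0, 153.0, 113.0, 84.0, 0.0 L/s; ΣQ_DR = 1141 L/s.
V = ΣQ_DR · Δt = 1141 × 7200 s = 8.215 × 10^6 L.
Over A = 77.5 ha, depth = V / A = 10.6 mm.

d ≈ 10.6 mm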